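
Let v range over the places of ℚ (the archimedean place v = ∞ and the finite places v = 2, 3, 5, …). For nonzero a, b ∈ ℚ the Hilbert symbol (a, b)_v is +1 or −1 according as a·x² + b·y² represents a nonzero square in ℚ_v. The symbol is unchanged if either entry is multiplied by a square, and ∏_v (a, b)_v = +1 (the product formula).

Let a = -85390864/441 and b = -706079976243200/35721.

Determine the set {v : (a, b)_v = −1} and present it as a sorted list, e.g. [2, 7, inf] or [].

[13, inf]

Mod squares: a ≡ -5336929, b ≡ -16523. Check v ∈ {∞, 2, 3, 5, 7, 13, 17, 19, 31, 41}.
v=19: a=19^1·(≡1), b=19^2·(≡1) mod 19; (1|19)=+1, (1|19)=+1; (−1)^{1·2·9}·(+1)^2·(+1)^1 = +1.
v=13: a=13^1·(≡5), b=13^1·(≡3) mod 13; (5|13)=-1, (3|13)=+1; (−1)^{1·1·6}·(-1)^1·(+1)^1 = -1.
v=17: a=17^1·(≡2), b=17^2·(≡2) mod 17; (2|17)=+1, (2|17)=+1; (−1)^{1·2·8}·(+1)^2·(+1)^1 = +1.
v=2: v_2(a)=4, v_2(b)=14; units ≡ 7, 5 (mod 8); ε·ε+αω+βω = 1·0+4·1+14·0 ≡ 0  ⇒  (a,b)_2 = +1.
v=5: a=5^0·(≡1), b=5^2·(≡2) mod 5; (1|5)=+1, (2|5)=-1; (−1)^{0·2·2}·(+1)^2·(-1)^0 = +1.
v=∞: -5336929 < 0 and -16523 < 0  ⇒  (a,b)_∞ = -1.
v=7: a=7^-2·(≡4), b=7^-2·(≡1) mod 7; (4|7)=+1, (1|7)=+1; (−1)^{-2·-2·3}·(+1)^-2·(+1)^-2 = +1.
v=3: a=3^-2·(≡2), b=3^-6·(≡1) mod 3; (2|3)=-1, (1|3)=+1; (−1)^{-2·-6·1}·(-1)^-6·(+1)^-2 = +1.
v=31: a=31^1·(≡21), b=31^1·(≡28) mod 31; (21|31)=-1, (28|31)=+1; (−1)^{1·1·15}·(-1)^1·(+1)^1 = +1.
v=41: a=41^1·(≡15), b=41^1·(≡11) mod 41; (15|41)=-1, (11|41)=-1; (−1)^{1·1·20}·(-1)^1·(-1)^1 = +1.
Ram(-5336929, -16523) = {13, ∞}; no ℚ_13-point on the conic.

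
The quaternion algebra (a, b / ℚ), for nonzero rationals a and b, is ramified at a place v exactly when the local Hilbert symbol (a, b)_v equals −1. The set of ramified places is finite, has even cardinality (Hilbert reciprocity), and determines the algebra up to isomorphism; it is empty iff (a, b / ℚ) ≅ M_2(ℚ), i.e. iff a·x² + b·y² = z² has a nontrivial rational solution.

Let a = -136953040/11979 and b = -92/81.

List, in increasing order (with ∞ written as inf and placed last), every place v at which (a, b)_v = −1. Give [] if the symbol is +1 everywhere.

[5, 11, 23, inf]

Mod squares: a ≡ -39215, b ≡ -23. Check v ∈ {∞, 2, 3, 5, 7, 11, 23, 31}.
v=5: a=5^1·(≡3), b=5^0·(≡3) mod 5; (3|5)=-1, (3|5)=-1; (−1)^{1·0·2}·(-1)^0·(-1)^1 = -1.
v=∞: -39215 < 0 and -23 < 0  ⇒  (a,b)_∞ = -1.
v=3: a=3^-2·(≡1), b=3^-4·(≡1) mod 3; (1|3)=+1, (1|3)=+1; (−1)^{-2·-4·1}·(+1)^-4·(+1)^-2 = +1.
v=23: a=23^1·(≡14), b=23^1·(≡15) mod 23; (14|23)=-1, (15|23)=-1; (−1)^{1·1·11}·(-1)^1·(-1)^1 = -1.
v=11: a=11^-3·(≡2), b=11^0·(≡10) mod 11; (2|11)=-1, (10|11)=-1; (−1)^{-3·0·5}·(-1)^0·(-1)^-3 = -1.
v=7: a=7^4·(≡5), b=7^0·(≡5) mod 7; (5|7)=-1, (5|7)=-1; (−1)^{4·0·3}·(-1)^0·(-1)^4 = +1.
v=31: a=31^1·(≡12), b=31^0·(≡18) mod 31; (12|31)=-1, (18|31)=+1; (−1)^{1·0·15}·(-1)^0·(+1)^1 = +1.
v=2: v_2(a)=4, v_2(b)=2; units ≡ 1, 1 (mod 8); ε·ε+αω+βω = 0·0+4·0+2·0 ≡ 0  ⇒  (a,b)_2 = +1.
|Ram(-39215, -23)| = 4, even; anisotropic at {5, 11, 23, ∞}.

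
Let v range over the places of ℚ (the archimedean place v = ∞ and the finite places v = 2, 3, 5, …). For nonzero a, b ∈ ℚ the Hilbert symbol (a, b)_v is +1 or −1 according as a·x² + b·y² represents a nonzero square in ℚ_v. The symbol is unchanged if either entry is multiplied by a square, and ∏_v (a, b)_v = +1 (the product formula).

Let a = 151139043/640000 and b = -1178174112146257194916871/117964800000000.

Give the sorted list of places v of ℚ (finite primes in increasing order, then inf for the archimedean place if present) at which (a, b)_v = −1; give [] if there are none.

[2, 31]

(a, b) ≡ (1147, -2542) mod (ℚ^×)²; places V = {2, 3, 5, 7, 11, 31, 37, 41, ∞}.
(a,b)_∞: sgn(1147)=+, sgn(-2542)=−, so +1.
(a,b)_2: α=-10, β=-25; u≡3, v≡1 (mod 8); ε(u)ε(v)=1·0, αω(v)=-10·0, βω(u)=-25·1; sum ≡ 1  ⇒  -1.
(a,b)_37: α=1, u≡17; β=4, v≡25 (mod 37); (17|37)=-1, (25|37)=+1; sign (−1)^0·-1^4·+1^1 = +1.
(a,b)_11: α=4, u≡3; β=8, v≡6 (mod 11); (3|11)=+1, (6|11)=-1; sign (−1)^0·+1^8·-1^4 = +1.
(a,b)_7: α=0, u≡5; β=4, v≡5 (mod 7); (5|7)=-1, (5|7)=-1; sign (−1)^0·-1^4·-1^0 = +1.
(a,b)_3: α=2, u≡1; β=-2, v≡2 (mod 3); (1|3)=+1, (2|3)=-1; sign (−1)^0·+1^-2·-1^2 = +1.
(a,b)_5: α=-4, u≡2; β=-8, v≡3 (mod 5); (2|5)=-1, (3|5)=-1; sign (−1)^0·-1^-8·-1^-4 = +1.
(a,b)_31: α=1, u≡29; β=3, v≡11 (mod 31); (29|31)=-1, (11|31)=-1; sign (−1)^1·-1^3·-1^1 = -1.
(a,b)_41: α=0, u≡20; β=1, v≡23 (mod 41); (20|41)=+1, (23|41)=+1; sign (−1)^0·+1^1·+1^0 = +1.
(1147, -2542 / ℚ) ramifies at {2, 31}: a division algebra.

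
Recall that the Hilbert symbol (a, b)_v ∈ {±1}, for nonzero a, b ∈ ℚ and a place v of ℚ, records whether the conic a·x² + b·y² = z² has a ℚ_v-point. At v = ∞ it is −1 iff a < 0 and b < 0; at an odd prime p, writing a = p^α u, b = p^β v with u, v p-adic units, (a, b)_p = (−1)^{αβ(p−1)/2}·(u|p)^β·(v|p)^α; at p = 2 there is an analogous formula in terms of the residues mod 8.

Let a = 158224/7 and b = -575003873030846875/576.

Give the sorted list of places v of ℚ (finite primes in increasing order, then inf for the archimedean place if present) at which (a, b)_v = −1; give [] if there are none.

[5, 11, 29, 47]

(a, b) ≡ (69223, -191995) mod (ℚ^×)²; places V = {2, 3, 5, 7, 11, 19, 29, 31, 43, 47, ∞}.
(a,b)_43: α=0, u≡10; β=1, v≡29 (mod 43); (10|43)=+1, (29|43)=-1; sign (−1)^0·+1^1·-1^0 = +1.
(a,b)_31: α=1, u≡25; β=2, v≡7 (mod 31); (25|31)=+1, (7|31)=+1; sign (−1)^0·+1^2·+1^1 = +1.
(a,b)_2: α=4, β=-6; u≡7, v≡5 (mod 8); ε(u)ε(v)=1·0, αω(v)=4·1, βω(u)=-6·0; sum ≡ 0  ⇒  +1.
(a,b)_5: α=0, u≡2; β=5, v≡4 (mod 5); (2|5)=-1, (4|5)=+1; sign (−1)^0·-1^5·+1^0 = -1.
(a,b)_∞: sgn(69223)=+, sgn(-191995)=−, so +1.
(a,b)_3: α=0, u≡1; β=-2, v≡2 (mod 3); (1|3)=+1, (2|3)=-1; sign (−1)^0·+1^-2·-1^0 = +1.
(a,b)_11: α=1, u≡1; β=2, v≡6 (mod 11); (1|11)=+1, (6|11)=-1; sign (−1)^0·+1^2·-1^1 = -1.
(a,b)_47: α=0, u≡30; β=1, v≡1 (mod 47); (30|47)=-1, (1|47)=+1; sign (−1)^0·-1^1·+1^0 = -1.
(a,b)_7: α=-1, u≡3; β=2, v≡4 (mod 7); (3|7)=-1, (4|7)=+1; sign (−1)^0·-1^2·+1^-1 = +1.
(a,b)_19: α=0, u≡7; β=1, v≡2 (mod 19); (7|19)=+1, (2|19)=-1; sign (−1)^0·+1^1·-1^0 = +1.
(a,b)_29: α=1, u≡13; β=2, v≡17 (mod 29); (13|29)=+1, (17|29)=-1; sign (−1)^0·+1^2·-1^1 = -1.
(69223, -191995 / ℚ) ramifies at {5, 11, 29, 47}: a division algebra.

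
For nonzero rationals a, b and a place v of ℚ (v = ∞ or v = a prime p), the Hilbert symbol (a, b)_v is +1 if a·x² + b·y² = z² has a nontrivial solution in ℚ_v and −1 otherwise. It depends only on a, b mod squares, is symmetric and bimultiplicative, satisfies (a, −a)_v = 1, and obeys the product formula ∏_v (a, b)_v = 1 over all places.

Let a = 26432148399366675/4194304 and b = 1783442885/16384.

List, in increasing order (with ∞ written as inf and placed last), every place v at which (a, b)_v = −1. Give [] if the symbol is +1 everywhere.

(a, b) ≡ (3, 13685) mod (ℚ^×)²; places V = {2, 3, 5, 7, 17, 19, 23, ∞}.
(a,b)_∞: sgn(3)=+, sgn(13685)=+, so +1.
(a,b)_2: α=-22, β=-14; u≡3, v≡5 (mod 8); ε(u)ε(v)=1·0, αω(v)=-22·1, βω(u)=-14·1; sum ≡ 0  ⇒  +1.
(a,b)_7: α=2, u≡6; β=1, v≡1 (mod 7); (6|7)=-1, (1|7)=+1; sign (−1)^0·-1^1·+1^2 = -1.
(a,b)_23: α=2, u≡8; β=1, v≡19 (mod 23); (8|23)=+1, (19|23)=-1; sign (−1)^0·+1^1·-1^2 = +1.
(a,b)_3: α=1, u≡1; β=0, v≡2 (mod 3); (1|3)=+1, (2|3)=-1; sign (−1)^0·+1^0·-1^1 = -1.
(a,b)_19: α=6, u≡13; β=4, v≡4 (mod 19); (13|19)=-1, (4|19)=+1; sign (−1)^0·-1^4·+1^6 = +1.
(a,b)_17: α=2, u≡6; β=1, v≡10 (mod 17); (6|17)=-1, (10|17)=-1; sign (−1)^0·-1^1·-1^2 = -1.
(a,b)_5: α=2, u≡3; β=1, v≡3 (mod 5); (3|5)=-1, (3|5)=-1; sign (−1)^0·-1^1·-1^2 = -1.
|Ram(3, 13685)| = 4, even; anisotropic at {3, 5, 7, 17}.

[3, 5, 7, 17]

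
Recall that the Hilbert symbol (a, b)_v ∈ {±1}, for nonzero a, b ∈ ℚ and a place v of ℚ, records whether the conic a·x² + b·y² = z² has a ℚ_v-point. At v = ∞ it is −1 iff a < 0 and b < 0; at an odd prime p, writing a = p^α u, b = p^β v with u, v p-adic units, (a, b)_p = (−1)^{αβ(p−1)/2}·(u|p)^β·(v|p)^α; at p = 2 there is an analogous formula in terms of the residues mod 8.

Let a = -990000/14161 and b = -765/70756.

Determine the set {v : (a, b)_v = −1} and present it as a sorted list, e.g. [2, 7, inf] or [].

(a, b) ≡ (-11, -85) mod (ℚ^×)²; places V = {2, 3, 5, 7, 11, 17, 19, ∞}.
(a,b)_5: α=4, u≡1; β=1, v≡2 (mod 5); (1|5)=+1, (2|5)=-1; sign (−1)^0·+1^1·-1^4 = +1.
(a,b)_17: α=-2, u≡11; β=1, v≡3 (mod 17); (11|17)=-1, (3|17)=-1; sign (−1)^0·-1^1·-1^-2 = -1.
(a,b)_19: α=0, u≡15; β=-2, v≡15 (mod 19); (15|19)=-1, (15|19)=-1; sign (−1)^0·-1^-2·-1^0 = +1.
(a,b)_7: α=-2, u≡5; β=-2, v≡6 (mod 7); (5|7)=-1, (6|7)=-1; sign (−1)^0·-1^-2·-1^-2 = +1.
(a,b)_11: α=1, u≡6; β=0, v≡4 (mod 11); (6|11)=-1, (4|11)=+1; sign (−1)^0·-1^0·+1^1 = +1.
(a,b)_2: α=4, β=-2; u≡5, v≡3 (mod 8); ε(u)ε(v)=0·1, αω(v)=4·1, βω(u)=-2·1; sum ≡ 0  ⇒  +1.
(a,b)_∞: sgn(-11)=−, sgn(-85)=−, so -1.
(a,b)_3: α=2, u≡1; β=2, v≡2 (mod 3); (1|3)=+1, (2|3)=-1; sign (−1)^0·+1^2·-1^2 = +1.
|Ram(-11, -85)| = 2, even; anisotropic at {17, ∞}.

[17, inf]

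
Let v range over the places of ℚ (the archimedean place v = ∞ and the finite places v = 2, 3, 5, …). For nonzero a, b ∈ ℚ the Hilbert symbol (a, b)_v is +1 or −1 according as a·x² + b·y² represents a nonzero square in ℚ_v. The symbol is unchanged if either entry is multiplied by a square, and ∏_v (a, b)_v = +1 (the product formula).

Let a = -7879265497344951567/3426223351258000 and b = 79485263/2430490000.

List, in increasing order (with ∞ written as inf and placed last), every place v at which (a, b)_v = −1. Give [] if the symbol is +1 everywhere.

[5, 23]

Mod squares: a ≡ -3335, b ≡ 23. Check v ∈ {∞, 2, 3, 5, 11, 13, 17, 23, 29}.
v=∞: -3335 < 0 and 23 > 0  ⇒  (a,b)_∞ = +1.
v=23: a=23^3·(≡16), b=23^1·(≡18) mod 23; (16|23)=+1, (18|23)=+1; (−1)^{3·1·11}·(+1)^1·(+1)^3 = -1.
v=13: a=13^8·(≡7), b=13^4·(≡9) mod 13; (7|13)=-1, (9|13)=+1; (−1)^{8·4·6}·(-1)^4·(+1)^8 = +1.
v=11: a=11^2·(≡1), b=11^2·(≡4) mod 11; (1|11)=+1, (4|11)=+1; (−1)^{2·2·5}·(+1)^2·(+1)^2 = +1.
v=5: a=5^-3·(≡2), b=5^-4·(≡2) mod 5; (2|5)=-1, (2|5)=-1; (−1)^{-3·-4·2}·(-1)^-4·(-1)^-3 = -1.
v=2: v_2(a)=-4, v_2(b)=-4; units ≡ 1, 7 (mod 8); ε·ε+αω+βω = 0·1+-4·0+-4·0 ≡ 0  ⇒  (a,b)_2 = +1.
v=3: a=3^8·(≡1), b=3^0·(≡2) mod 3; (1|3)=+1, (2|3)=-1; (−1)^{8·0·1}·(+1)^0·(-1)^8 = +1.
v=17: a=17^-4·(≡10), b=17^-2·(≡11) mod 17; (10|17)=-1, (11|17)=-1; (−1)^{-4·-2·8}·(-1)^-2·(-1)^-4 = +1.
v=29: a=29^-5·(≡28), b=29^-2·(≡24) mod 29; (28|29)=+1, (24|29)=+1; (−1)^{-5·-2·14}·(+1)^-2·(+1)^-5 = +1.
(-3335, 23 / ℚ) ramifies at {5, 23}: a division algebra.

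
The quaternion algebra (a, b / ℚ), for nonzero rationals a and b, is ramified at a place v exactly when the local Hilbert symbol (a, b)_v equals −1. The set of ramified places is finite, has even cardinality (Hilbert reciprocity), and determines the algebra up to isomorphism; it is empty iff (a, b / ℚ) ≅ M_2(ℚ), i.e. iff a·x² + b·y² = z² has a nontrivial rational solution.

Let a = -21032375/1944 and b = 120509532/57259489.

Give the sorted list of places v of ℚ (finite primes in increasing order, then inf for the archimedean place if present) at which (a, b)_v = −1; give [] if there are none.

[2, 3, 5, 7]

Mod squares: a ≡ -2730, b ≡ 143. Check v ∈ {∞, 2, 3, 5, 7, 11, 13, 17, 23, 43, 47}.
v=5: a=5^3·(≡4), b=5^0·(≡3) mod 5; (4|5)=+1, (3|5)=-1; (−1)^{3·0·2}·(+1)^0·(-1)^3 = -1.
v=43: a=43^2·(≡7), b=43^0·(≡11) mod 43; (7|43)=-1, (11|43)=+1; (−1)^{2·0·21}·(-1)^0·(+1)^2 = +1.
v=∞: -2730 < 0 and 143 > 0  ⇒  (a,b)_∞ = +1.
v=3: a=3^-5·(≡2), b=3^6·(≡2) mod 3; (2|3)=-1, (2|3)=-1; (−1)^{-5·6·1}·(-1)^6·(-1)^-5 = -1.
v=13: a=13^1·(≡2), b=13^1·(≡2) mod 13; (2|13)=-1, (2|13)=-1; (−1)^{1·1·6}·(-1)^1·(-1)^1 = +1.
v=17: a=17^0·(≡7), b=17^2·(≡3) mod 17; (7|17)=-1, (3|17)=-1; (−1)^{0·2·8}·(-1)^2·(-1)^0 = +1.
v=23: a=23^0·(≡19), b=23^-2·(≡22) mod 23; (19|23)=-1, (22|23)=-1; (−1)^{0·-2·11}·(-1)^-2·(-1)^0 = +1.
v=11: a=11^0·(≡4), b=11^1·(≡6) mod 11; (4|11)=+1, (6|11)=-1; (−1)^{0·1·5}·(+1)^1·(-1)^0 = +1.
v=2: v_2(a)=-3, v_2(b)=2; units ≡ 3, 7 (mod 8); ε·ε+αω+βω = 1·1+-3·0+2·1 ≡ 1  ⇒  (a,b)_2 = -1.
v=47: a=47^0·(≡35), b=47^-2·(≡9) mod 47; (35|47)=-1, (9|47)=+1; (−1)^{0·-2·23}·(-1)^-2·(+1)^0 = +1.
v=7: a=7^1·(≡4), b=7^-2·(≡5) mod 7; (4|7)=+1, (5|7)=-1; (−1)^{1·-2·3}·(+1)^-2·(-1)^1 = -1.
|Ram(-2730, 143)| = 4, even; anisotropic at {2, 3, 5, 7}.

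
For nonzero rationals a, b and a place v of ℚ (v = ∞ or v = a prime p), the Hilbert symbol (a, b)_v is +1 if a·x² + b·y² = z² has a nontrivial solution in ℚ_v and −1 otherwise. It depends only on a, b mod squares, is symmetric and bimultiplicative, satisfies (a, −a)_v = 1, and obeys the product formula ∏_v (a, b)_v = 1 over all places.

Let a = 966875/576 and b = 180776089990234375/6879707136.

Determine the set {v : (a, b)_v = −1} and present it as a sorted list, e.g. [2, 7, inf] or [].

[2, 5, 13, 17]

(a, b) ≡ (1547, 7735) mod (ℚ^×)²; places V = {2, 3, 5, 7, 13, 17, ∞}.
(a,b)_∞: sgn(1547)=+, sgn(7735)=+, so +1.
(a,b)_2: α=-6, β=-20; u≡3, v≡7 (mod 8); ε(u)ε(v)=1·1, αω(v)=-6·0, βω(u)=-20·1; sum ≡ 1  ⇒  -1.
(a,b)_3: α=-2, u≡2; β=-8, v≡1 (mod 3); (2|3)=-1, (1|3)=+1; sign (−1)^0·-1^-8·+1^-2 = +1.
(a,b)_13: α=1, u≡7; β=3, v≡4 (mod 13); (7|13)=-1, (4|13)=+1; sign (−1)^0·-1^3·+1^1 = -1.
(a,b)_7: α=1, u≡4; β=3, v≡3 (mod 7); (4|7)=+1, (3|7)=-1; sign (−1)^1·+1^3·-1^1 = +1.
(a,b)_5: α=4, u≡2; β=11, v≡3 (mod 5); (2|5)=-1, (3|5)=-1; sign (−1)^0·-1^11·-1^4 = -1.
(a,b)_17: α=1, u≡12; β=3, v≡13 (mod 17); (12|17)=-1, (13|17)=+1; sign (−1)^0·-1^3·+1^1 = -1.
|Ram(1547, 7735)| = 4, even; anisotropic at {2, 5, 13, 17}.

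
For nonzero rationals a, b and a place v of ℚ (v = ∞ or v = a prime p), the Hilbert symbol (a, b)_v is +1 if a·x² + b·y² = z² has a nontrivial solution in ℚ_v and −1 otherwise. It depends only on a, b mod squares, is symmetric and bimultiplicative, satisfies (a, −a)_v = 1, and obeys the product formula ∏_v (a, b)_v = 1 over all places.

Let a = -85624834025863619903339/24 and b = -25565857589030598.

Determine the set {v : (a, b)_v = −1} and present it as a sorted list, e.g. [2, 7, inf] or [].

[2, 37, 41, inf]

(a, b) ≡ (-18354, -69782) mod (ℚ^×)²; places V = {2, 3, 7, 11, 19, 23, 37, 41, ∞}.
(a,b)_7: α=1, u≡3; β=2, v≡4 (mod 7); (3|7)=-1, (4|7)=+1; sign (−1)^0·-1^2·+1^1 = +1.
(a,b)_11: α=4, u≡1; β=0, v≡7 (mod 11); (1|11)=+1, (7|11)=-1; sign (−1)^0·+1^0·-1^4 = +1.
(a,b)_41: α=4, u≡19; β=3, v≡16 (mod 41); (19|41)=-1, (16|41)=+1; sign (−1)^0·-1^3·+1^4 = -1.
(a,b)_37: α=4, u≡18; β=3, v≡25 (mod 37); (18|37)=-1, (25|37)=+1; sign (−1)^0·-1^3·+1^4 = -1.
(a,b)_19: α=3, u≡15; β=2, v≡9 (mod 19); (15|19)=-1, (9|19)=+1; sign (−1)^0·-1^2·+1^3 = +1.
(a,b)_23: α=1, u≡5; β=1, v≡13 (mod 23); (5|23)=-1, (13|23)=+1; sign (−1)^1·-1^1·+1^1 = +1.
(a,b)_3: α=-1, u≡2; β=2, v≡1 (mod 3); (2|3)=-1, (1|3)=+1; sign (−1)^0·-1^2·+1^-1 = +1.
(a,b)_∞: sgn(-18354)=−, sgn(-69782)=−, so -1.
(a,b)_2: α=-3, β=1; u≡7, v≡5 (mod 8); ε(u)ε(v)=1·0, αω(v)=-3·1, βω(u)=1·0; sum ≡ 1  ⇒  -1.
Ram(-18354, -69782) = {2, 37, 41, ∞}; no ℚ_2-point on the conic.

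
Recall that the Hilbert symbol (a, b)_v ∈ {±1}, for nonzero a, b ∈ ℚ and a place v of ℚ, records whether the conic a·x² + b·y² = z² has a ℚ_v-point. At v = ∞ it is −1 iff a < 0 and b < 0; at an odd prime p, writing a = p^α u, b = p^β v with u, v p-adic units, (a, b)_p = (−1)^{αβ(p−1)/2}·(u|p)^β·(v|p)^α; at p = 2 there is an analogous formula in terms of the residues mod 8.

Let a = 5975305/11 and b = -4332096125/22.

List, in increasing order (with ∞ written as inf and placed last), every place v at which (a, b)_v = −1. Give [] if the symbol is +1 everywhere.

(a, b) ≡ (1595, -110) mod (ℚ^×)²; places V = {2, 5, 7, 11, 29, ∞}.
(a,b)_2: α=0, β=-1; u≡3, v≡1 (mod 8); ε(u)ε(v)=1·0, αω(v)=0·0, βω(u)=-1·1; sum ≡ 1  ⇒  -1.
(a,b)_5: α=1, u≡1; β=3, v≡3 (mod 5); (1|5)=+1, (3|5)=-1; sign (−1)^0·+1^3·-1^1 = -1.
(a,b)_7: α=2, u≡3; β=2, v≡1 (mod 7); (3|7)=-1, (1|7)=+1; sign (−1)^0·-1^2·+1^2 = +1.
(a,b)_11: α=-1, u≡6; β=-1, v≡3 (mod 11); (6|11)=-1, (3|11)=+1; sign (−1)^1·-1^-1·+1^-1 = +1.
(a,b)_∞: sgn(1595)=+, sgn(-110)=−, so +1.
(a,b)_29: α=3, u≡17; β=4, v≡5 (mod 29); (17|29)=-1, (5|29)=+1; sign (−1)^0·-1^4·+1^3 = +1.
(1595, -110 / ℚ) ramifies at {2, 5}: a division algebra.

[2, 5]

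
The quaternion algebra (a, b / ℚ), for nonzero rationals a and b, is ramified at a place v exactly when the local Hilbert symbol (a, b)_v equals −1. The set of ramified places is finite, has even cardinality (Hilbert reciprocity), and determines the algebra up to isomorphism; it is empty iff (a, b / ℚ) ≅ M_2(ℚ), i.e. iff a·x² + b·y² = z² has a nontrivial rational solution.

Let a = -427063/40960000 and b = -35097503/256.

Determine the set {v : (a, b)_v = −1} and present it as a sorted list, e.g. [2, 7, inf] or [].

Mod squares: a ≡ -7, b ≡ -97223. Check v ∈ {∞, 2, 5, 7, 13, 17, 19, 43}.
v=13: a=13^2·(≡7), b=13^0·(≡3) mod 13; (7|13)=-1, (3|13)=+1; (−1)^{2·0·6}·(-1)^0·(+1)^2 = +1.
v=∞: -7 < 0 and -97223 < 0  ⇒  (a,b)_∞ = -1.
v=7: a=7^1·(≡6), b=7^1·(≡6) mod 7; (6|7)=-1, (6|7)=-1; (−1)^{1·1·3}·(-1)^1·(-1)^1 = -1.
v=17: a=17^0·(≡10), b=17^1·(≡6) mod 17; (10|17)=-1, (6|17)=-1; (−1)^{0·1·8}·(-1)^1·(-1)^0 = -1.
v=5: a=5^-4·(≡2), b=5^0·(≡2) mod 5; (2|5)=-1, (2|5)=-1; (−1)^{-4·0·2}·(-1)^0·(-1)^-4 = +1.
v=2: v_2(a)=-16, v_2(b)=-8; units ≡ 1, 1 (mod 8); ε·ε+αω+βω = 0·0+-16·0+-8·0 ≡ 0  ⇒  (a,b)_2 = +1.
v=19: a=19^2·(≡10), b=19^3·(≡12) mod 19; (10|19)=-1, (12|19)=-1; (−1)^{2·3·9}·(-1)^3·(-1)^2 = -1.
v=43: a=43^0·(≡38), b=43^1·(≡19) mod 43; (38|43)=+1, (19|43)=-1; (−1)^{0·1·21}·(+1)^1·(-1)^0 = +1.
Ram(-7, -97223) = {7, 17, 19, ∞}; no ℚ_7-point on the conic.

[7, 17, 19, inf]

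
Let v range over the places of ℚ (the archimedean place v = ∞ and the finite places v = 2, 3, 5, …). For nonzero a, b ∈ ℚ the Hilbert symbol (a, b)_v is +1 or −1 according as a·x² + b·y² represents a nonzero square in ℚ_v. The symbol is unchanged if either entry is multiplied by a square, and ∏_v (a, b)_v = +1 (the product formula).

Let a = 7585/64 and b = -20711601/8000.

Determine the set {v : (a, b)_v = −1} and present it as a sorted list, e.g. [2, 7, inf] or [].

[5, 37]

Mod squares: a ≡ 7585, b ≡ -5. Check v ∈ {∞, 2, 3, 5, 37, 41}.
v=5: a=5^1·(≡3), b=5^-3·(≡1) mod 5; (3|5)=-1, (1|5)=+1; (−1)^{1·-3·2}·(-1)^-3·(+1)^1 = -1.
v=∞: 7585 > 0 and -5 < 0  ⇒  (a,b)_∞ = +1.
v=3: a=3^0·(≡1), b=3^2·(≡1) mod 3; (1|3)=+1, (1|3)=+1; (−1)^{0·2·1}·(+1)^2·(+1)^0 = +1.
v=2: v_2(a)=-6, v_2(b)=-6; units ≡ 1, 3 (mod 8); ε·ε+αω+βω = 0·1+-6·1+-6·0 ≡ 0  ⇒  (a,b)_2 = +1.
v=41: a=41^1·(≡33), b=41^2·(≡4) mod 41; (33|41)=+1, (4|41)=+1; (−1)^{1·2·20}·(+1)^2·(+1)^1 = +1.
v=37: a=37^1·(≡35), b=37^2·(≡19) mod 37; (35|37)=-1, (19|37)=-1; (−1)^{1·2·18}·(-1)^2·(-1)^1 = -1.
|Ram(7585, -5)| = 2, even; anisotropic at {5, 37}.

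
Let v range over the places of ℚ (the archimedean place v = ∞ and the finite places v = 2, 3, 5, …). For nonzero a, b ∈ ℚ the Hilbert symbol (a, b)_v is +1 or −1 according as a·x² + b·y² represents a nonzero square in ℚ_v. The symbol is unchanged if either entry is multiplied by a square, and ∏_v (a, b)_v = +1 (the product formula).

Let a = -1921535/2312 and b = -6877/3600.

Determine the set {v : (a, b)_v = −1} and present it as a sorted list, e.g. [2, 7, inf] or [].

(a, b) ≡ (-78430, -13) mod (ℚ^×)²; places V = {2, 3, 5, 7, 11, 13, 17, 23, 31, ∞}.
(a,b)_2: α=-3, β=-4; u≡1, v≡3 (mod 8); ε(u)ε(v)=0·1, αω(v)=-3·1, βω(u)=-4·0; sum ≡ 1  ⇒  -1.
(a,b)_11: α=1, u≡3; β=0, v≡3 (mod 11); (3|11)=+1, (3|11)=+1; sign (−1)^0·+1^0·+1^1 = +1.
(a,b)_∞: sgn(-78430)=−, sgn(-13)=−, so -1.
(a,b)_3: α=0, u≡2; β=-2, v≡2 (mod 3); (2|3)=-1, (2|3)=-1; sign (−1)^0·-1^-2·-1^0 = +1.
(a,b)_23: α=1, u≡5; β=2, v≡20 (mod 23); (5|23)=-1, (20|23)=-1; sign (−1)^0·-1^2·-1^1 = -1.
(a,b)_5: α=1, u≡4; β=-2, v≡2 (mod 5); (4|5)=+1, (2|5)=-1; sign (−1)^0·+1^-2·-1^1 = -1.
(a,b)_7: α=2, u≡3; β=0, v≡2 (mod 7); (3|7)=-1, (2|7)=+1; sign (−1)^0·-1^0·+1^2 = +1.
(a,b)_31: α=1, u≡6; β=0, v≡9 (mod 31); (6|31)=-1, (9|31)=+1; sign (−1)^0·-1^0·+1^1 = +1.
(a,b)_17: α=-2, u≡16; β=0, v≡15 (mod 17); (16|17)=+1, (15|17)=+1; sign (−1)^0·+1^0·+1^-2 = +1.
(a,b)_13: α=0, u≡9; β=1, v≡9 (mod 13); (9|13)=+1, (9|13)=+1; sign (−1)^0·+1^1·+1^0 = +1.
Ram(-78430, -13) = {2, 5, 23, ∞}; no ℚ_2-point on the conic.

[2, 5, 23, inf]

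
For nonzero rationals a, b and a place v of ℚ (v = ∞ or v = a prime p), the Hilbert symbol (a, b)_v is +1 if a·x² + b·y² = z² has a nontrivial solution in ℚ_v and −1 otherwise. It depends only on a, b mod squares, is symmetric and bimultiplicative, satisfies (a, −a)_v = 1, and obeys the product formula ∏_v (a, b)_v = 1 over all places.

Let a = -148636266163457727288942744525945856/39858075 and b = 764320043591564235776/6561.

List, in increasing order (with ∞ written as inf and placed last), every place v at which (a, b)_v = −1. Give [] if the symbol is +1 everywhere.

[3, 11, 37, 47]

(a, b) ≡ (-564213, 8789) mod (ℚ^×)²; places V = {2, 3, 5, 7, 11, 13, 17, 23, 37, 47, ∞}.
(a,b)_∞: sgn(-564213)=−, sgn(8789)=+, so +1.
(a,b)_17: α=5, u≡12; β=3, v≡10 (mod 17); (12|17)=-1, (10|17)=-1; sign (−1)^0·-1^3·-1^5 = +1.
(a,b)_47: α=2, u≡46; β=1, v≡44 (mod 47); (46|47)=-1, (44|47)=-1; sign (−1)^0·-1^1·-1^2 = -1.
(a,b)_13: α=3, u≡6; β=2, v≡1 (mod 13); (6|13)=-1, (1|13)=+1; sign (−1)^0·-1^2·+1^3 = +1.
(a,b)_2: α=10, β=10; u≡3, v≡5 (mod 8); ε(u)ε(v)=1·0, αω(v)=10·1, βω(u)=10·1; sum ≡ 0  ⇒  +1.
(a,b)_11: α=2, u≡8; β=1, v≡10 (mod 11); (8|11)=-1, (10|11)=-1; sign (−1)^0·-1^1·-1^2 = -1.
(a,b)_37: α=3, u≡32; β=2, v≡29 (mod 37); (32|37)=-1, (29|37)=-1; sign (−1)^0·-1^2·-1^3 = -1.
(a,b)_23: α=3, u≡19; β=2, v≡2 (mod 23); (19|23)=-1, (2|23)=+1; sign (−1)^0·-1^2·+1^3 = +1.
(a,b)_5: α=-2, u≡3; β=0, v≡1 (mod 5); (3|5)=-1, (1|5)=+1; sign (−1)^0·-1^0·+1^-2 = +1.
(a,b)_7: α=10, u≡2; β=4, v≡2 (mod 7); (2|7)=+1, (2|7)=+1; sign (−1)^0·+1^4·+1^10 = +1.
(a,b)_3: α=-13, u≡2; β=-8, v≡2 (mod 3); (2|3)=-1, (2|3)=-1; sign (−1)^0·-1^-8·-1^-13 = -1.
Ram(-564213, 8789) = {3, 11, 37, 47}; no ℚ_3-point on the conic.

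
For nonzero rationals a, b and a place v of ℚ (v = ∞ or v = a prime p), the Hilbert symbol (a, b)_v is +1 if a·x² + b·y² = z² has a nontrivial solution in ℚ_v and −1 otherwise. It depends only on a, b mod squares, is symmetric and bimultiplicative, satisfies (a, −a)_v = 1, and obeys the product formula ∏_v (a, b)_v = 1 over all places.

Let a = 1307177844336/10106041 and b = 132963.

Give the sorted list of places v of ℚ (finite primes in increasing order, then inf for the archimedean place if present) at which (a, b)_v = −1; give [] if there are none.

[2, 3, 23, 37, 43, 53]

(a, b) ≡ (1096199, 132963) mod (ℚ^×)²; places V = {2, 3, 7, 11, 13, 17, 23, 37, 41, 43, 47, 53, ∞}.
(a,b)_11: α=-2, u≡5; β=0, v≡6 (mod 11); (5|11)=+1, (6|11)=-1; sign (−1)^0·+1^0·-1^-2 = +1.
(a,b)_23: α=0, u≡11; β=1, v≡8 (mod 23); (11|23)=-1, (8|23)=+1; sign (−1)^0·-1^1·+1^0 = -1.
(a,b)_7: α=2, u≡3; β=0, v≡5 (mod 7); (3|7)=-1, (5|7)=-1; sign (−1)^0·-1^0·-1^2 = +1.
(a,b)_47: α=0, u≡9; β=1, v≡9 (mod 47); (9|47)=+1, (9|47)=+1; sign (−1)^0·+1^1·+1^0 = +1.
(a,b)_13: α=3, u≡5; β=0, v≡12 (mod 13); (5|13)=-1, (12|13)=+1; sign (−1)^0·-1^0·+1^3 = +1.
(a,b)_∞: sgn(1096199)=+, sgn(132963)=+, so +1.
(a,b)_2: α=4, β=0; u≡7, v≡3 (mod 8); ε(u)ε(v)=1·1, αω(v)=4·1, βω(u)=0·0; sum ≡ 1  ⇒  -1.
(a,b)_17: α=-4, u≡6; β=0, v≡6 (mod 17); (6|17)=-1, (6|17)=-1; sign (−1)^0·-1^0·-1^-4 = +1.
(a,b)_41: α=0, u≡4; β=1, v≡4 (mod 41); (4|41)=+1, (4|41)=+1; sign (−1)^0·+1^1·+1^0 = +1.
(a,b)_37: α=1, u≡10; β=0, v≡22 (mod 37); (10|37)=+1, (22|37)=-1; sign (−1)^0·+1^0·-1^1 = -1.
(a,b)_53: α=1, u≡9; β=0, v≡39 (mod 53); (9|53)=+1, (39|53)=-1; sign (−1)^0·+1^0·-1^1 = -1.
(a,b)_43: α=1, u≡8; β=0, v≡7 (mod 43); (8|43)=-1, (7|43)=-1; sign (−1)^0·-1^0·-1^1 = -1.
(a,b)_3: α=2, u≡2; β=1, v≡2 (mod 3); (2|3)=-1, (2|3)=-1; sign (−1)^0·-1^1·-1^2 = -1.
(1096199, 132963 / ℚ) ramifies at {2, 3, 23, 37, 43, 53}: a division algebra.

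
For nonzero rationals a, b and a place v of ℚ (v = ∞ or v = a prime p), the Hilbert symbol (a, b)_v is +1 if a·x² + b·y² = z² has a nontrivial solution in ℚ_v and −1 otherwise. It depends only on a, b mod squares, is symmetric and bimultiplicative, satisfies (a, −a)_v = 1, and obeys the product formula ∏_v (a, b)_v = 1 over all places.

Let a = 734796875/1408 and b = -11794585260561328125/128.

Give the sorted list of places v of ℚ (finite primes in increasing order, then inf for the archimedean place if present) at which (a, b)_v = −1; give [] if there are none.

(a, b) ≡ (1034594, -3034) mod (ℚ^×)²; places V = {2, 3, 5, 11, 31, 37, 41, ∞}.
(a,b)_3: α=0, u≡2; β=2, v≡2 (mod 3); (2|3)=-1, (2|3)=-1; sign (−1)^0·-1^2·-1^0 = +1.
(a,b)_5: α=6, u≡4; β=8, v≡1 (mod 5); (4|5)=+1, (1|5)=+1; sign (−1)^0·+1^8·+1^6 = +1.
(a,b)_2: α=-7, β=-7; u≡1, v≡3 (mod 8); ε(u)ε(v)=0·1, αω(v)=-7·1, βω(u)=-7·0; sum ≡ 1  ⇒  -1.
(a,b)_∞: sgn(1034594)=+, sgn(-3034)=−, so +1.
(a,b)_37: α=1, u≡16; β=3, v≡35 (mod 37); (16|37)=+1, (35|37)=-1; sign (−1)^0·+1^3·-1^1 = -1.
(a,b)_41: α=1, u≡29; β=3, v≡23 (mod 41); (29|41)=-1, (23|41)=+1; sign (−1)^0·-1^3·+1^1 = -1.
(a,b)_31: α=1, u≡7; β=2, v≡16 (mod 31); (7|31)=+1, (16|31)=+1; sign (−1)^0·+1^2·+1^1 = +1.
(a,b)_11: α=-1, u≡3; β=0, v≡8 (mod 11); (3|11)=+1, (8|11)=-1; sign (−1)^0·+1^0·-1^-1 = -1.
Ram(1034594, -3034) = {2, 11, 37, 41}; no ℚ_2-point on the conic.

[2, 11, 37, 41]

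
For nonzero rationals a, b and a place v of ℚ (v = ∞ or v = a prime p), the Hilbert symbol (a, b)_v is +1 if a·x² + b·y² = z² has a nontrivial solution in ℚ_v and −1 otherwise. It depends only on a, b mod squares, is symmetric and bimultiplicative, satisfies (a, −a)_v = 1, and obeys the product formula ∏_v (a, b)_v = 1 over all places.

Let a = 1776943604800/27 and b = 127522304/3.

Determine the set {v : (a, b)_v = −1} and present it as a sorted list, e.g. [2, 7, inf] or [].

Mod squares: a ≡ 8211, b ≡ 30498. Check v ∈ {∞, 2, 3, 5, 7, 13, 17, 23}.
v=17: a=17^1·(≡14), b=17^1·(≡15) mod 17; (14|17)=-1, (15|17)=+1; (−1)^{1·1·8}·(-1)^1·(+1)^1 = -1.
v=5: a=5^2·(≡1), b=5^0·(≡3) mod 5; (1|5)=+1, (3|5)=-1; (−1)^{2·0·2}·(+1)^0·(-1)^2 = +1.
v=2: v_2(a)=6, v_2(b)=9; units ≡ 3, 1 (mod 8); ε·ε+αω+βω = 1·0+6·0+9·1 ≡ 1  ⇒  (a,b)_2 = -1.
v=23: a=23^1·(≡16), b=23^1·(≡15) mod 23; (16|23)=+1, (15|23)=-1; (−1)^{1·1·11}·(+1)^1·(-1)^1 = +1.
v=3: a=3^-3·(≡1), b=3^-1·(≡2) mod 3; (1|3)=+1, (2|3)=-1; (−1)^{-3·-1·1}·(+1)^-1·(-1)^-3 = +1.
v=7: a=7^5·(≡4), b=7^2·(≡5) mod 7; (4|7)=+1, (5|7)=-1; (−1)^{5·2·3}·(+1)^2·(-1)^5 = -1.
v=13: a=13^2·(≡11), b=13^1·(≡8) mod 13; (11|13)=-1, (8|13)=-1; (−1)^{2·1·6}·(-1)^1·(-1)^2 = -1.
v=∞: 8211 > 0 and 30498 > 0  ⇒  (a,b)_∞ = +1.
(8211, 30498 / ℚ) ramifies at {2, 7, 13, 17}: a division algebra.

[2, 7, 13, 17]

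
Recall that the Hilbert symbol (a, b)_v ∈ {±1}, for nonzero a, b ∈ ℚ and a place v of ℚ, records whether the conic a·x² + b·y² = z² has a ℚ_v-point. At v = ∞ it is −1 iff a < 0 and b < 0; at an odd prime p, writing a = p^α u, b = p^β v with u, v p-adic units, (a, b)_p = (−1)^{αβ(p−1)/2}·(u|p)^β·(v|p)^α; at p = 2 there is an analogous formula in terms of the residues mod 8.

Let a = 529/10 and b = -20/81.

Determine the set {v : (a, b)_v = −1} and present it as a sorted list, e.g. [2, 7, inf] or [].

[2, 5]

Mod squares: a ≡ 10, b ≡ -5. Check v ∈ {∞, 2, 3, 5, 23}.
v=5: a=5^-1·(≡2), b=5^1·(≡1) mod 5; (2|5)=-1, (1|5)=+1; (−1)^{-1·1·2}·(-1)^1·(+1)^-1 = -1.
v=∞: 10 > 0 and -5 < 0  ⇒  (a,b)_∞ = +1.
v=3: a=3^0·(≡1), b=3^-4·(≡1) mod 3; (1|3)=+1, (1|3)=+1; (−1)^{0·-4·1}·(+1)^-4·(+1)^0 = +1.
v=2: v_2(a)=-1, v_2(b)=2; units ≡ 5, 3 (mod 8); ε·ε+αω+βω = 0·1+-1·1+2·1 ≡ 1  ⇒  (a,b)_2 = -1.
v=23: a=23^2·(≡7), b=23^0·(≡6) mod 23; (7|23)=-1, (6|23)=+1; (−1)^{2·0·11}·(-1)^0·(+1)^2 = +1.
(10, -5 / ℚ) ramifies at {2, 5}: a division algebra.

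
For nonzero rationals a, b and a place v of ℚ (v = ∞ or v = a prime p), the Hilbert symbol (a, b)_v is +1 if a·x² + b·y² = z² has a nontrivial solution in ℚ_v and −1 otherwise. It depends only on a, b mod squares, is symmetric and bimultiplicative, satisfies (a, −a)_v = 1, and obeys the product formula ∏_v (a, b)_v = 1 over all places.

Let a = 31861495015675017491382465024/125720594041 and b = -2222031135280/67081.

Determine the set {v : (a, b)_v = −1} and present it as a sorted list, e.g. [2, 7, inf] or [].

[2, 11]

Mod squares: a ≡ 1426, b ≡ -408595. Check v ∈ {∞, 2, 3, 5, 7, 11, 13, 17, 19, 23, 31, 37, 53}.
v=19: a=19^2·(≡11), b=19^1·(≡12) mod 19; (11|19)=+1, (12|19)=-1; (−1)^{2·1·9}·(+1)^1·(-1)^2 = +1.
v=37: a=37^-6·(≡29), b=37^-2·(≡12) mod 37; (29|37)=-1, (12|37)=+1; (−1)^{-6·-2·18}·(-1)^-2·(+1)^-6 = +1.
v=53: a=53^4·(≡45), b=53^2·(≡39) mod 53; (45|53)=-1, (39|53)=-1; (−1)^{4·2·26}·(-1)^2·(-1)^4 = +1.
v=2: v_2(a)=9, v_2(b)=4; units ≡ 1, 5 (mod 8); ε·ε+αω+βω = 0·0+9·1+4·0 ≡ 1  ⇒  (a,b)_2 = -1.
v=17: a=17^2·(≡13), b=17^1·(≡7) mod 17; (13|17)=+1, (7|17)=-1; (−1)^{2·1·8}·(+1)^1·(-1)^2 = +1.
v=5: a=5^0·(≡4), b=5^1·(≡4) mod 5; (4|5)=+1, (4|5)=+1; (−1)^{0·1·2}·(+1)^1·(+1)^0 = +1.
v=13: a=13^2·(≡12), b=13^0·(≡5) mod 13; (12|13)=+1, (5|13)=-1; (−1)^{2·0·6}·(+1)^0·(-1)^2 = +1.
v=7: a=7^-2·(≡3), b=7^-2·(≡4) mod 7; (3|7)=-1, (4|7)=+1; (−1)^{-2·-2·3}·(-1)^-2·(+1)^-2 = +1.
v=11: a=11^4·(≡2), b=11^3·(≡6) mod 11; (2|11)=-1, (6|11)=-1; (−1)^{4·3·5}·(-1)^3·(-1)^4 = -1.
v=23: a=23^3·(≡12), b=23^1·(≡20) mod 23; (12|23)=+1, (20|23)=-1; (−1)^{3·1·11}·(+1)^1·(-1)^3 = +1.
v=∞: 1426 > 0 and -408595 < 0  ⇒  (a,b)_∞ = +1.
v=3: a=3^4·(≡1), b=3^0·(≡2) mod 3; (1|3)=+1, (2|3)=-1; (−1)^{4·0·1}·(+1)^0·(-1)^4 = +1.
v=31: a=31^1·(≡21), b=31^0·(≡28) mod 31; (21|31)=-1, (28|31)=+1; (−1)^{1·0·15}·(-1)^0·(+1)^1 = +1.
(1426, -408595 / ℚ) ramifies at {2, 11}: a division algebra.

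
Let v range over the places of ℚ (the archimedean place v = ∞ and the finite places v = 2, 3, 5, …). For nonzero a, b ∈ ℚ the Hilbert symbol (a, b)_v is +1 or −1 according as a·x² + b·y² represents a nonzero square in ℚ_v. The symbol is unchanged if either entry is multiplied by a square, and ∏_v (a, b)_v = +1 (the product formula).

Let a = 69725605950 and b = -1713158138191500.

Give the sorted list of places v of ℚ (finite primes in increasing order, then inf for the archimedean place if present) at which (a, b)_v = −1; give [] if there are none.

(a, b) ≡ (462, -715) mod (ℚ^×)²; places V = {2, 3, 5, 7, 11, 13, ∞}.
(a,b)_3: α=7, u≡1; β=10, v≡2 (mod 3); (1|3)=+1, (2|3)=-1; sign (−1)^0·+1^10·-1^7 = -1.
(a,b)_∞: sgn(462)=+, sgn(-715)=−, so +1.
(a,b)_5: α=2, u≡3; β=3, v≡3 (mod 5); (3|5)=-1, (3|5)=-1; sign (−1)^0·-1^3·-1^2 = -1.
(a,b)_7: α=3, u≡5; β=4, v≡6 (mod 7); (5|7)=-1, (6|7)=-1; sign (−1)^0·-1^4·-1^3 = -1.
(a,b)_2: α=1, β=2; u≡7, v≡5 (mod 8); ε(u)ε(v)=1·0, αω(v)=1·1, βω(u)=2·0; sum ≡ 1  ⇒  -1.
(a,b)_13: α=2, u≡8; β=3, v≡12 (mod 13); (8|13)=-1, (12|13)=+1; sign (−1)^0·-1^3·+1^2 = -1.
(a,b)_11: α=1, u≡3; β=1, v≡1 (mod 11); (3|11)=+1, (1|11)=+1; sign (−1)^1·+1^1·+1^1 = -1.
Ram(462, -715) = {2, 3, 5, 7, 11, 13}; no ℚ_2-point on the conic.

[2, 3, 5, 7, 11, 13]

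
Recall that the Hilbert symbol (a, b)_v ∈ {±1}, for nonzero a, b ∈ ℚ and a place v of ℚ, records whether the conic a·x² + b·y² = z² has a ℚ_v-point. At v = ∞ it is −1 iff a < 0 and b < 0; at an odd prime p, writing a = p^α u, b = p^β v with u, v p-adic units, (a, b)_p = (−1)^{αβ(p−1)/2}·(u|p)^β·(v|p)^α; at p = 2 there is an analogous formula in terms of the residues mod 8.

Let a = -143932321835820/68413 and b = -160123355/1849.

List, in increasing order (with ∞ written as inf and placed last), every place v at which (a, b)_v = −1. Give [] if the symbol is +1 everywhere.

Mod squares: a ≡ -9943935, b ≡ -443555. Check v ∈ {∞, 2, 3, 5, 7, 19, 23, 29, 37, 41, 43}.
v=∞: -9943935 < 0 and -443555 < 0  ⇒  (a,b)_∞ = -1.
v=5: a=5^1·(≡2), b=5^1·(≡1) mod 5; (2|5)=-1, (1|5)=+1; (−1)^{1·1·2}·(-1)^1·(+1)^1 = -1.
v=43: a=43^-2·(≡39), b=43^-2·(≡2) mod 43; (39|43)=-1, (2|43)=-1; (−1)^{-2·-2·21}·(-1)^-2·(-1)^-2 = +1.
v=29: a=29^2·(≡13), b=29^1·(≡14) mod 29; (13|29)=+1, (14|29)=-1; (−1)^{2·1·14}·(+1)^1·(-1)^2 = +1.
v=37: a=37^-1·(≡17), b=37^0·(≡9) mod 37; (17|37)=-1, (9|37)=+1; (−1)^{-1·0·18}·(-1)^0·(+1)^-1 = +1.
v=23: a=23^1·(≡9), b=23^1·(≡6) mod 23; (9|23)=+1, (6|23)=+1; (−1)^{1·1·11}·(+1)^1·(+1)^1 = -1.
v=2: v_2(a)=2, v_2(b)=0; units ≡ 1, 5 (mod 8); ε·ε+αω+βω = 0·0+2·1+0·0 ≡ 0  ⇒  (a,b)_2 = +1.
v=19: a=19^3·(≡6), b=19^3·(≡1) mod 19; (6|19)=+1, (1|19)=+1; (−1)^{3·3·9}·(+1)^3·(+1)^3 = -1.
v=7: a=7^2·(≡6), b=7^1·(≡3) mod 7; (6|7)=-1, (3|7)=-1; (−1)^{2·1·3}·(-1)^1·(-1)^2 = -1.
v=41: a=41^1·(≡32), b=41^0·(≡34) mod 41; (32|41)=+1, (34|41)=-1; (−1)^{1·0·20}·(+1)^0·(-1)^1 = -1.
v=3: a=3^3·(≡1), b=3^0·(≡1) mod 3; (1|3)=+1, (1|3)=+1; (−1)^{3·0·1}·(+1)^0·(+1)^3 = +1.
Ram(-9943935, -443555) = {5, 7, 19, 23, 41, ∞}; no ℚ_5-point on the conic.

[5, 7, 19, 23, 41, inf]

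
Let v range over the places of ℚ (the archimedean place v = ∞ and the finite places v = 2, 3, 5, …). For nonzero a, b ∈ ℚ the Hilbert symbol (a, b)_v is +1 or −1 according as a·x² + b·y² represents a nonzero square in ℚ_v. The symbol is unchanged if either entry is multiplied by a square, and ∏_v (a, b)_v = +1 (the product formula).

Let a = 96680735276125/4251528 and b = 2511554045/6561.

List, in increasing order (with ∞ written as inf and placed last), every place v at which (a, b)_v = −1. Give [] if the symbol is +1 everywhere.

[2, 5, 11, 13]

Mod squares: a ≡ 10010, b ≡ 8645. Check v ∈ {∞, 2, 3, 5, 7, 11, 13, 19}.
v=2: v_2(a)=-3, v_2(b)=0; units ≡ 5, 5 (mod 8); ε·ε+αω+βω = 0·0+-3·1+0·1 ≡ 1  ⇒  (a,b)_2 = -1.
v=13: a=13^1·(≡4), b=13^1·(≡8) mod 13; (4|13)=+1, (8|13)=-1; (−1)^{1·1·6}·(+1)^1·(-1)^1 = -1.
v=5: a=5^3·(≡3), b=5^1·(≡4) mod 5; (3|5)=-1, (4|5)=+1; (−1)^{3·1·2}·(-1)^1·(+1)^3 = -1.
v=3: a=3^-12·(≡2), b=3^-8·(≡2) mod 3; (2|3)=-1, (2|3)=-1; (−1)^{-12·-8·1}·(-1)^-8·(-1)^-12 = +1.
v=∞: 10010 > 0 and 8645 > 0  ⇒  (a,b)_∞ = +1.
v=19: a=19^4·(≡4), b=19^1·(≡14) mod 19; (4|19)=+1, (14|19)=-1; (−1)^{4·1·9}·(+1)^1·(-1)^4 = +1.
v=11: a=11^3·(≡7), b=11^2·(≡6) mod 11; (7|11)=-1, (6|11)=-1; (−1)^{3·2·5}·(-1)^2·(-1)^3 = -1.
v=7: a=7^3·(≡2), b=7^5·(≡3) mod 7; (2|7)=+1, (3|7)=-1; (−1)^{3·5·3}·(+1)^5·(-1)^3 = +1.
(10010, 8645 / ℚ) ramifies at {2, 5, 11, 13}: a division algebra.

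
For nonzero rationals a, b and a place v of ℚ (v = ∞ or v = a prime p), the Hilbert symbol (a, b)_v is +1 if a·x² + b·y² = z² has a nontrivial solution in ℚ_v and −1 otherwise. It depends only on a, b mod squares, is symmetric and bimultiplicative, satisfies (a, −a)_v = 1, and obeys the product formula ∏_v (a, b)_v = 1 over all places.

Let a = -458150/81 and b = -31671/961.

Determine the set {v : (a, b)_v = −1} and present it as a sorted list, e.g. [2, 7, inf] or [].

[23, inf]

Mod squares: a ≡ -374, b ≡ -391. Check v ∈ {∞, 2, 3, 5, 7, 11, 17, 23, 31}.
v=31: a=31^0·(≡13), b=31^-2·(≡11) mod 31; (13|31)=-1, (11|31)=-1; (−1)^{0·-2·15}·(-1)^-2·(-1)^0 = +1.
v=∞: -374 < 0 and -391 < 0  ⇒  (a,b)_∞ = -1.
v=2: v_2(a)=1, v_2(b)=0; units ≡ 5, 1 (mod 8); ε·ε+αω+βω = 0·0+1·0+0·1 ≡ 0  ⇒  (a,b)_2 = +1.
v=17: a=17^1·(≡14), b=17^1·(≡14) mod 17; (14|17)=-1, (14|17)=-1; (−1)^{1·1·8}·(-1)^1·(-1)^1 = +1.
v=11: a=11^1·(≡10), b=11^0·(≡5) mod 11; (10|11)=-1, (5|11)=+1; (−1)^{1·0·5}·(-1)^0·(+1)^1 = +1.
v=23: a=23^0·(≡20), b=23^1·(≡4) mod 23; (20|23)=-1, (4|23)=+1; (−1)^{0·1·11}·(-1)^1·(+1)^0 = -1.
v=5: a=5^2·(≡4), b=5^0·(≡4) mod 5; (4|5)=+1, (4|5)=+1; (−1)^{2·0·2}·(+1)^0·(+1)^2 = +1.
v=3: a=3^-4·(≡1), b=3^4·(≡2) mod 3; (1|3)=+1, (2|3)=-1; (−1)^{-4·4·1}·(+1)^4·(-1)^-4 = +1.
v=7: a=7^2·(≡4), b=7^0·(≡2) mod 7; (4|7)=+1, (2|7)=+1; (−1)^{2·0·3}·(+1)^0·(+1)^2 = +1.
Ram(-374, -391) = {23, ∞}; no ℚ_23-point on the conic.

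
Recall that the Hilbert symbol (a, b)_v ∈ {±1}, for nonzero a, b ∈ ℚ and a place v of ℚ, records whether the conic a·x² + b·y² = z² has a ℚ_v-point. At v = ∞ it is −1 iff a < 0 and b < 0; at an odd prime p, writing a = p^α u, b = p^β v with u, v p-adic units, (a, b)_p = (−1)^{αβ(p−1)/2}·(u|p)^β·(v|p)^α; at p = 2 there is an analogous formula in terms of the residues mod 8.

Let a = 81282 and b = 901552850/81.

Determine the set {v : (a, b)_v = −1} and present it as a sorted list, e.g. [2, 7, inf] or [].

Mod squares: a ≡ 81282, b ≡ 298034. Check v ∈ {∞, 2, 3, 5, 11, 19, 23, 31}.
v=31: a=31^1·(≡18), b=31^1·(≡25) mod 31; (18|31)=+1, (25|31)=+1; (−1)^{1·1·15}·(+1)^1·(+1)^1 = -1.
v=∞: 81282 > 0 and 298034 > 0  ⇒  (a,b)_∞ = +1.
v=19: a=19^1·(≡3), b=19^1·(≡5) mod 19; (3|19)=-1, (5|19)=+1; (−1)^{1·1·9}·(-1)^1·(+1)^1 = +1.
v=2: v_2(a)=1, v_2(b)=1; units ≡ 1, 1 (mod 8); ε·ε+αω+βω = 0·0+1·0+1·0 ≡ 0  ⇒  (a,b)_2 = +1.
v=5: a=5^0·(≡2), b=5^2·(≡4) mod 5; (2|5)=-1, (4|5)=+1; (−1)^{0·2·2}·(-1)^2·(+1)^0 = +1.
v=3: a=3^1·(≡1), b=3^-4·(≡2) mod 3; (1|3)=+1, (2|3)=-1; (−1)^{1·-4·1}·(+1)^-4·(-1)^1 = -1.
v=11: a=11^0·(≡3), b=11^3·(≡9) mod 11; (3|11)=+1, (9|11)=+1; (−1)^{0·3·5}·(+1)^3·(+1)^0 = +1.
v=23: a=23^1·(≡15), b=23^1·(≡9) mod 23; (15|23)=-1, (9|23)=+1; (−1)^{1·1·11}·(-1)^1·(+1)^1 = +1.
Ram(81282, 298034) = {3, 31}; no ℚ_3-point on the conic.

[3, 31]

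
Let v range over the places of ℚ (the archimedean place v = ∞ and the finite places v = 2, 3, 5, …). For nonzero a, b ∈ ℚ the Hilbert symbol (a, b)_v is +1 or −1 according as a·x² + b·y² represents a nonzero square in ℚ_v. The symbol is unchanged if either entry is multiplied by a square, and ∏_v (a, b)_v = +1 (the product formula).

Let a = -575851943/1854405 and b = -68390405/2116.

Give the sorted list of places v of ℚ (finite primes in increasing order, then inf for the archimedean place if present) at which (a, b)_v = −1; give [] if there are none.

[5, 19, 53, inf]

Mod squares: a ≡ -5442835, b ≡ -236645. Check v ∈ {∞, 2, 3, 5, 7, 17, 19, 23, 29, 47, 53}.
v=5: a=5^-1·(≡2), b=5^1·(≡4) mod 5; (2|5)=-1, (4|5)=+1; (−1)^{-1·1·2}·(-1)^1·(+1)^-1 = -1.
v=53: a=53^1·(≡33), b=53^1·(≡25) mod 53; (33|53)=-1, (25|53)=+1; (−1)^{1·1·26}·(-1)^1·(+1)^1 = -1.
v=17: a=17^0·(≡2), b=17^2·(≡10) mod 17; (2|17)=+1, (10|17)=-1; (−1)^{0·2·8}·(+1)^2·(-1)^0 = +1.
v=2: v_2(a)=0, v_2(b)=-2; units ≡ 5, 3 (mod 8); ε·ε+αω+βω = 0·1+0·1+-2·1 ≡ 0  ⇒  (a,b)_2 = +1.
v=∞: -5442835 < 0 and -236645 < 0  ⇒  (a,b)_∞ = -1.
v=19: a=19^1·(≡1), b=19^1·(≡16) mod 19; (1|19)=+1, (16|19)=+1; (−1)^{1·1·9}·(+1)^1·(+1)^1 = -1.
v=3: a=3^-2·(≡2), b=3^0·(≡1) mod 3; (2|3)=-1, (1|3)=+1; (−1)^{-2·0·1}·(-1)^0·(+1)^-2 = +1.
v=7: a=7^-2·(≡4), b=7^0·(≡4) mod 7; (4|7)=+1, (4|7)=+1; (−1)^{-2·0·3}·(+1)^0·(+1)^-2 = +1.
v=29: a=29^-2·(≡13), b=29^0·(≡24) mod 29; (13|29)=+1, (24|29)=+1; (−1)^{-2·0·14}·(+1)^0·(+1)^-2 = +1.
v=23: a=23^3·(≡4), b=23^-2·(≡18) mod 23; (4|23)=+1, (18|23)=+1; (−1)^{3·-2·11}·(+1)^-2·(+1)^3 = +1.
v=47: a=47^1·(≡6), b=47^1·(≡5) mod 47; (6|47)=+1, (5|47)=-1; (−1)^{1·1·23}·(+1)^1·(-1)^1 = +1.
|Ram(-5442835, -236645)| = 4, even; anisotropic at {5, 19, 53, ∞}.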